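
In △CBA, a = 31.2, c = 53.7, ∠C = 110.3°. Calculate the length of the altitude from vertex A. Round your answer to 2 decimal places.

Law of sines: sin A = a·sin C/c ≈ 0.54492.
Since c ≥ a, only the acute value applies: ∠A ≈ 33.02°.
Then ∠B = 180° − ∠C − ∠A ≈ 36.68°.
Law of sines gives b = c·sin B/sin C ≈ 34.202.
Area = ½·c·a·sin B ≈ 500.42.
The altitude from A has length 2·area/a ≈ 32.078.

h_A ≈ 32.08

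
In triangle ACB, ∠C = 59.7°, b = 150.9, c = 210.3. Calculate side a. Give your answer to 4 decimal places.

Law of sines: sin B = b·sin C/c ≈ 0.61953.
Since c ≥ b, only the acute value applies: ∠B ≈ 38.28°.
Then ∠A = 180° − ∠C − ∠B ≈ 82.02°.
Law of sines gives a = c·sin A/sin C ≈ 241.21.

241.2136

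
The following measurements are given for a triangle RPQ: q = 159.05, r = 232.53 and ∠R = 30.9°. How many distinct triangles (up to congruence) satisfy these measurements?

1

q·sin R = 159.05·sin(30.9°) ≈ 81.68.
Since r ≥ q, exactly one triangle exists.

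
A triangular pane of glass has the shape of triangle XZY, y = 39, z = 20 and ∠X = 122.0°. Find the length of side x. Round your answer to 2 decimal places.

52.42

By the law of cosines, x² = z² + y² − 2·z·y·cos X = 2747.7, so x ≈ 52.418.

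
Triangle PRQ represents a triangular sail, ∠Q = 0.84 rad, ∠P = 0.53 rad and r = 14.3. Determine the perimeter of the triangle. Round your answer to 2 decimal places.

The third angle is ∠R = π − ∠Q − ∠P = 1.772 rad.
Law of sines: p = r·sin P/sin R ≈ 7.3774.
Law of sines: q = r·sin Q/sin R ≈ 10.867.
Semiperimeter s = (7.3774+14.3+10.867)/2 = 16.272.
Perimeter = 7.3774 + 14.3 + 10.867 = 32.544.

perimeter ≈ 32.54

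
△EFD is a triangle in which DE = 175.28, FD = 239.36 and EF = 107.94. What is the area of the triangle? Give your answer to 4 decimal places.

Semiperimeter s = (239.36 + 175.28 + 107.94)/2 = 261.29.
Heron's formula: area = √(261.29·21.93·86.01·153.35) ≈ 8693.5.

8693.5484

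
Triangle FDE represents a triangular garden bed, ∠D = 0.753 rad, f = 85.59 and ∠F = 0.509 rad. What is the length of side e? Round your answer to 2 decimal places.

The third angle is ∠E = π − ∠F − ∠D = 1.880 rad.
Law of sines: e = f·sin E/sin F ≈ 167.33.

167.33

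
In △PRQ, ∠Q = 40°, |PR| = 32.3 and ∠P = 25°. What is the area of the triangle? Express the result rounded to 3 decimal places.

310.836

The third angle is ∠R = 180° − ∠Q − ∠P = 115.00°.
Law of sines: |RQ| = |PR|·sin P/sin Q ≈ 21.237.
Law of sines: |QP| = |PR|·sin R/sin Q ≈ 45.542.
Area = ½·|PR|·|RQ|·sin R ≈ 310.84.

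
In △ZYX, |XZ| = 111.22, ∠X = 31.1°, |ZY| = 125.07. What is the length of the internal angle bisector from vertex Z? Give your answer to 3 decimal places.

Law of sines: sin Y = |XZ|·sin X/|ZY| ≈ 0.45933.
Since |ZY| ≥ |XZ|, only the acute value applies: ∠Y ≈ 27.34°.
Then ∠Z = 180° − ∠X − ∠Y ≈ 121.56°.
Law of sines gives |YX| = |ZY|·sin Z/sin X ≈ 206.33.
The bisector from Z has length 2·|XZ|·|ZY|·cos(∠Z/2)/(|XZ|+|ZY|) ≈ 57.48.

57.480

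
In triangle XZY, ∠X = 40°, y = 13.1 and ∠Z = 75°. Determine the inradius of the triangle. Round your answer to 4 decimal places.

The third angle is ∠Y = 180° − ∠X − ∠Z = 65.00°.
Law of sines: x = y·sin X/sin Y ≈ 9.291.
Law of sines: z = y·sin Z/sin Y ≈ 13.962.
Area = ½·y·x·sin Z ≈ 58.783.
Semiperimeter s = (9.291+13.962+13.1)/2 = 18.176.
Inradius = area/s = 58.783/18.176 ≈ 3.234.

3.2340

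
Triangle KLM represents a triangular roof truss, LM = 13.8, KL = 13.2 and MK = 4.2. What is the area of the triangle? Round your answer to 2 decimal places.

Semiperimeter s = (13.8 + 4.2 + 13.2)/2 = 15.6.
Heron's formula: area = √(15.6·1.8·11.4·2.4) ≈ 27.718.

area ≈ 27.72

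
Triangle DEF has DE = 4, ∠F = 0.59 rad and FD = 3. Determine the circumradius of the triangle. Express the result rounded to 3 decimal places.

Law of sines: sin E = FD·sin F/DE ≈ 0.41727.
Since DE ≥ FD, only the acute value applies: ∠E ≈ 0.430 rad.
Then ∠D = π − ∠F − ∠E ≈ 2.121 rad.
Law of sines gives EF = DE·sin D/sin F ≈ 6.128.
Circumradius = DE/(2 sin F) ≈ 3.5948.

R ≈ 3.595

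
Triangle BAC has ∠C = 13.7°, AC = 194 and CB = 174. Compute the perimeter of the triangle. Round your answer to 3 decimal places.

perimeter ≈ 416.174

By the law of cosines, BA² = AC² + CB² − 2·AC·CB·cos C = 2320.8, so BA ≈ 48.174.
Semiperimeter s = (194+174+48.174)/2 = 208.09.
Perimeter = 194 + 174 + 48.174 = 416.17.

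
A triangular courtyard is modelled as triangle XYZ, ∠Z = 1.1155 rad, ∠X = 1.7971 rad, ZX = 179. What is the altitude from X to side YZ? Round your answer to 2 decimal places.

The third angle is ∠Y = π − ∠Z − ∠X = 0.2290 rad.
Law of sines: YZ = ZX·sin X/sin Y ≈ 768.45.
Law of sines: XY = ZX·sin Z/sin Y ≈ 708.23.
Area = ½·ZX·YZ·sin Z ≈ 61770.
The altitude from X has length 2·area/YZ ≈ 160.77.

160.77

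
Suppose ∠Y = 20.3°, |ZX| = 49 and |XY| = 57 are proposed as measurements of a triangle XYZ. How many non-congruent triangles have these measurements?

2

|XY|·sin Y = 57·sin(20.3°) ≈ 19.78.
Since |XY| sin Y < |ZX| < |XY| (19.78 < 49 < 57), two triangles exist.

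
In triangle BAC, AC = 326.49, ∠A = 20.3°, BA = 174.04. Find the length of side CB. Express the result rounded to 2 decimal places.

By the law of cosines, CB² = BA² + AC² − 2·BA·AC·cos A = 30300, so CB ≈ 174.07.

174.07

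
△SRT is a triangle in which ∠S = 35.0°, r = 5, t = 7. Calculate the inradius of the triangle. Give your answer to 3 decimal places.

By the law of cosines, s² = r² + t² − 2·r·t·cos S = 16.659, so s ≈ 4.0816.
Area = ½·r·t·sin S ≈ 10.038.
Semiperimeter p = (4.0816+5+7)/2 = 8.0408.
Inradius = area/p = 10.038/8.0408 ≈ 1.2483.

1.248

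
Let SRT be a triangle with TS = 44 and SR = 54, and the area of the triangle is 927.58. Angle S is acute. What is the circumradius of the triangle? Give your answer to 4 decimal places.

From area = ½·TS·SR·sin S, we get sin S = 2·area/(TS·SR) ≈ 0.78079.
Taking the acute solution, ∠S ≈ 51.33°.
Law of cosines then gives RT ≈ 43.393.
Circumradius = RT/(2 sin S) ≈ 27.788.

27.7881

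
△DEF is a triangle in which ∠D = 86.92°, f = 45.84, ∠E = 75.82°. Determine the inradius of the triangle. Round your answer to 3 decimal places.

19.595

The third angle is ∠F = 180° − ∠D − ∠E = 17.26°.
Law of sines: d = f·sin D/sin F ≈ 154.27.
Law of sines: e = f·sin E/sin F ≈ 149.79.
Area = ½·f·d·sin E ≈ 3428.2.
Semiperimeter s = (154.27+149.79+45.84)/2 = 174.95.
Inradius = area/s = 3428.2/174.95 ≈ 19.595.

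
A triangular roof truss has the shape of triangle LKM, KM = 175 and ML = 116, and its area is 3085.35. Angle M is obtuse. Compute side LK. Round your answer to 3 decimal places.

287.680

From area = ½·KM·ML·sin M, we get sin M = 2·area/(KM·ML) ≈ 0.30398.
Taking the obtuse solution, ∠M ≈ 162.30°.
Law of cosines then gives LK ≈ 287.68.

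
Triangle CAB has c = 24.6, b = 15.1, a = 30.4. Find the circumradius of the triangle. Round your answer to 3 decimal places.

By the law of cosines, cos C = (a² + b² − c²) / (2·a·b) ≈ 0.59582, so ∠C ≈ 0.933 rad.
Circumradius = c/(2 sin C) ≈ 15.315.

R ≈ 15.315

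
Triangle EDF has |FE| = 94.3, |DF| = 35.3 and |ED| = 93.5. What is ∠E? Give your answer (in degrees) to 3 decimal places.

By the law of cosines, cos E = (|FE|² + |ED|² − |DF|²) / (2·|FE|·|ED|) ≈ 0.92937, so ∠E ≈ 21.66°.

∠E ≈ 21.663°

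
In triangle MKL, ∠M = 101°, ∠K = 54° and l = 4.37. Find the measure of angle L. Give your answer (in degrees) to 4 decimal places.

The third angle is ∠L = 180° − ∠M − ∠K = 25.00°.

25.0000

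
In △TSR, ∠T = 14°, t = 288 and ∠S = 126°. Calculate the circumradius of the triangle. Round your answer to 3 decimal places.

The third angle is ∠R = 180° − ∠T − ∠S = 40.00°.
Law of sines: s = t·sin S/sin T ≈ 963.11.
Law of sines: r = t·sin R/sin T ≈ 765.22.
Circumradius = t/(2 sin T) ≈ 595.23.

595.233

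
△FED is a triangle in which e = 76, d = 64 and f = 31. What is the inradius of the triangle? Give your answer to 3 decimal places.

11.410

Semiperimeter s = (31 + 76 + 64)/2 = 85.5.
Heron's formula: area = √(85.5·54.5·9.5·21.5) ≈ 975.58.
Inradius = area/s = 975.58/85.5 ≈ 11.41.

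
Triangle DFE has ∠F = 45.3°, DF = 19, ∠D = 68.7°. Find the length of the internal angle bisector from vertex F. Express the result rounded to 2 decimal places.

t_F ≈ 17.71

The third angle is ∠E = 180° − ∠D − ∠F = 66.00°.
Law of sines: FE = DF·sin D/sin E ≈ 19.377.
Law of sines: ED = DF·sin F/sin E ≈ 14.783.
The bisector from F has length 2·DF·FE·cos(∠F/2)/(DF+FE) ≈ 17.707.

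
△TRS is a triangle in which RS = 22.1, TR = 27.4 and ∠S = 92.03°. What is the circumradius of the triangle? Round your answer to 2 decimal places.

13.71

Law of sines: sin T = RS·sin S/TR ≈ 0.80606.
Since TR ≥ RS, only the acute value applies: ∠T ≈ 53.71°.
Then ∠R = 180° − ∠S − ∠T ≈ 34.26°.
Law of sines gives ST = TR·sin R/sin S ≈ 15.433.
Circumradius = TR/(2 sin S) ≈ 13.709.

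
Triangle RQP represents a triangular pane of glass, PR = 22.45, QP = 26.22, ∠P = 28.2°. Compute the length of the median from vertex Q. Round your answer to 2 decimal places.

By the law of cosines, RQ² = QP² + PR² − 2·QP·PR·cos P = 153.95, so RQ ≈ 12.408.
Median from Q: ½√(2·RQ² + 2·QP² − PR²) ≈ 17.167.

m_Q ≈ 17.17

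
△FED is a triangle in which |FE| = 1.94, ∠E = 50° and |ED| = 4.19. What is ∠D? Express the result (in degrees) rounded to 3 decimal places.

∠D ≈ 26.792°

By the law of cosines, |DF|² = |FE|² + |ED|² − 2·|FE|·|ED|·cos E = 10.87, so |DF| ≈ 3.2969.
Law of cosines again: cos D = (|ED|² + |DF|² − |FE|²)/(2·|ED|·|DF|) ≈ 0.89265, so ∠D ≈ 26.79°.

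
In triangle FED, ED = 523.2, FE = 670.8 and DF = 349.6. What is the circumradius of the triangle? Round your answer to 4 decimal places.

339.1169

By the law of cosines, cos F = (DF² + FE² − ED²) / (2·DF·FE) ≈ 0.63633, so ∠F ≈ 50.48°.
Circumradius = ED/(2 sin F) ≈ 339.12.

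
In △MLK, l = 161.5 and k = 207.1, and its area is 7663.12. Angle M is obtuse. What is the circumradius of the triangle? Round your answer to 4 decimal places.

R ≈ 391.0387

From area = ½·l·k·sin M, we get sin M = 2·area/(l·k) ≈ 0.45823.
Taking the obtuse solution, ∠M ≈ 152.73°.
Law of cosines then gives m ≈ 358.37.
Circumradius = m/(2 sin M) ≈ 391.04.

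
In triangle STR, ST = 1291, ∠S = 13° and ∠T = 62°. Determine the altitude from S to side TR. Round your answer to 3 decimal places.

h_S ≈ 1139.885

The third angle is ∠R = 180° − ∠S − ∠T = 105.00°.
Law of sines: TR = ST·sin S/sin R ≈ 300.66.
Law of sines: RS = ST·sin T/sin R ≈ 1180.1.
Area = ½·ST·TR·sin T ≈ 1.7136e+05.
The altitude from S has length 2·area/TR ≈ 1139.9.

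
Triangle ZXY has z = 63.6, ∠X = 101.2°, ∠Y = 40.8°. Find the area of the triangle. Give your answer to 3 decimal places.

area ≈ 2105.641

The third angle is ∠Z = 180° − ∠X − ∠Y = 38.00°.
Law of sines: x = z·sin X/sin Z ≈ 101.34.
Law of sines: y = z·sin Y/sin Z ≈ 67.501.
Area = ½·z·x·sin Y ≈ 2105.6.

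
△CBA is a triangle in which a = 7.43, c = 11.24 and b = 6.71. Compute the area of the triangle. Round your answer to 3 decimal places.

Semiperimeter s = (11.24 + 6.71 + 7.43)/2 = 12.69.
Heron's formula: area = √(12.69·1.45·5.98·5.26) ≈ 24.058.

area ≈ 24.058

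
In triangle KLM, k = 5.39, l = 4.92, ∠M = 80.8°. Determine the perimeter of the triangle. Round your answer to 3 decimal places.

17.002

By the law of cosines, m² = k² + l² − 2·k·l·cos M = 44.779, so m ≈ 6.6917.
Semiperimeter s = (5.39+4.92+6.6917)/2 = 8.5008.
Perimeter = 5.39 + 4.92 + 6.6917 = 17.002.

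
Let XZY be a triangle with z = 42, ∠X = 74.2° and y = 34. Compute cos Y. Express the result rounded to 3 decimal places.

0.707

By the law of cosines, x² = z² + y² − 2·z·y·cos X = 2142.4, so x ≈ 46.286.
Law of cosines again: cos Y = (x² + z² − y²)/(2·x·z) ≈ 0.70740, so ∠Y ≈ 44.98°.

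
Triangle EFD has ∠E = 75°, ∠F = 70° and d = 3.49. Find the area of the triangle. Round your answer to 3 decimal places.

The third angle is ∠D = 180° − ∠E − ∠F = 35.00°.
Law of sines: e = d·sin E/sin D ≈ 5.8773.
Law of sines: f = d·sin F/sin D ≈ 5.7177.
Area = ½·d·e·sin F ≈ 9.6374.

9.637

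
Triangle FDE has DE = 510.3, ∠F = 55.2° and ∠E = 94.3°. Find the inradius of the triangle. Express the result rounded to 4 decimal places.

r ≈ 111.0412

The third angle is ∠D = 180° − ∠E − ∠F = 30.50°.
Law of sines: EF = DE·sin D/sin F ≈ 315.41.
Law of sines: FD = DE·sin E/sin F ≈ 619.7.
Area = ½·DE·EF·sin E ≈ 80250.
Semiperimeter s = (510.3+315.41+619.7)/2 = 722.7.
Inradius = area/s = 80250/722.7 ≈ 111.04.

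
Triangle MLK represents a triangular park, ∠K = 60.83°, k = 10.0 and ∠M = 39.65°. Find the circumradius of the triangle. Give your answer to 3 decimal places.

The third angle is ∠L = 180° − ∠K − ∠M = 79.52°.
Law of sines: m = k·sin M/sin K ≈ 7.3077.
Law of sines: l = k·sin L/sin K ≈ 11.261.
Circumradius = k/(2 sin K) ≈ 5.7262.

R ≈ 5.726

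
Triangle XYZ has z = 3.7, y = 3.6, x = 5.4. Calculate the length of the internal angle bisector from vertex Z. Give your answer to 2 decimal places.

t_Z ≈ 4.02

By the law of cosines, cos Z = (x² + y² − z²) / (2·x·y) ≈ 0.73122, so ∠Z ≈ 43.01°.
The bisector from Z has length 2·x·y·cos(∠Z/2)/(x+y) ≈ 4.0193.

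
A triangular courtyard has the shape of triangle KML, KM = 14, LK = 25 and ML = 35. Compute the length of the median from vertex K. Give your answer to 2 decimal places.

Median from K: ½√(2·LK² + 2·KM² − ML²) ≈ 10.21.

10.21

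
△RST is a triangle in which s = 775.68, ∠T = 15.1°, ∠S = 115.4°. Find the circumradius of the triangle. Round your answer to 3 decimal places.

429.342

The third angle is ∠R = 180° − ∠S − ∠T = 49.50°.
Law of sines: r = s·sin R/sin S ≈ 652.95.
Law of sines: t = s·sin T/sin S ≈ 223.69.
Circumradius = s/(2 sin S) ≈ 429.34.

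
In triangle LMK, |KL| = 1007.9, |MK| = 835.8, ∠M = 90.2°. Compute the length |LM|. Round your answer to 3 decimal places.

560.385

Law of sines: sin L = |MK|·sin M/|KL| ≈ 0.82924.
Since |KL| ≥ |MK|, only the acute value applies: ∠L ≈ 56.02°.
Then ∠K = 180° − ∠M − ∠L ≈ 33.78°.
Law of sines gives |LM| = |KL|·sin K/sin M ≈ 560.38.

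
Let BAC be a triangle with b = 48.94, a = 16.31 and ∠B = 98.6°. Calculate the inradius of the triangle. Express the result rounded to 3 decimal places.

Law of sines: sin A = a·sin B/b ≈ 0.32952.
Since b ≥ a, only the acute value applies: ∠A ≈ 19.24°.
Then ∠C = 180° − ∠B − ∠A ≈ 62.16°.
Law of sines gives c = b·sin C/sin B ≈ 43.768.
Area = ½·b·a·sin C ≈ 352.91.
Semiperimeter s = (48.94+16.31+43.768)/2 = 54.509.
Inradius = area/s = 352.91/54.509 ≈ 6.4744.

6.474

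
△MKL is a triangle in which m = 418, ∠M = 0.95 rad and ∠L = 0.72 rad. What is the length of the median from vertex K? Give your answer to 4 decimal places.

m_K ≈ 281.7786

The third angle is ∠K = π − ∠L − ∠M = 1.472 rad.
Law of sines: k = m·sin K/sin M ≈ 511.36.
Law of sines: l = m·sin L/sin M ≈ 338.85.
Median from K: ½√(2·l² + 2·m² − k²) ≈ 281.78.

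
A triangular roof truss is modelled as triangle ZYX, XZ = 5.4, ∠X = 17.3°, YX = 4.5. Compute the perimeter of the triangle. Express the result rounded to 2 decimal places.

By the law of cosines, ZY² = YX² + XZ² − 2·YX·XZ·cos X = 3.0086, so ZY ≈ 1.7345.
Semiperimeter s = (4.5+5.4+1.7345)/2 = 5.8173.
Perimeter = 4.5 + 5.4 + 1.7345 = 11.635.

perimeter ≈ 11.63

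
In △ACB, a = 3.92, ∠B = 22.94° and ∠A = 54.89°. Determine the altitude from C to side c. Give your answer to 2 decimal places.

h_C ≈ 1.53

The third angle is ∠C = 180° − ∠B − ∠A = 102.17°.
Law of sines: c = a·sin C/sin A ≈ 4.6842.
Law of sines: b = a·sin B/sin A ≈ 1.8677.
Area = ½·a·c·sin B ≈ 3.5785.
The altitude from C has length 2·area/c ≈ 1.5279.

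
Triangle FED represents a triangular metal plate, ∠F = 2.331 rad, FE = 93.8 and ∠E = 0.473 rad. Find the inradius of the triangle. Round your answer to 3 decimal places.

The third angle is ∠D = π − ∠F − ∠E = 0.338 rad.
Law of sines: ED = FE·sin F/sin D ≈ 205.23.
Law of sines: DF = FE·sin E/sin D ≈ 129.01.
Area = ½·FE·ED·sin E ≈ 4384.9.
Semiperimeter s = (205.23+129.01+93.8)/2 = 214.02.
Inradius = area/s = 4384.9/214.02 ≈ 20.488.

20.488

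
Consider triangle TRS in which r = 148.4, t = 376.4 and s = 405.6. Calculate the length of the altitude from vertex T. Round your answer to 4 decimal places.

Semiperimeter p = (376.4 + 148.4 + 405.6)/2 = 465.2.
Heron's formula: area = √(465.2·88.8·316.8·59.6) ≈ 27928.
The altitude from T has length 2·area/t ≈ 148.4.

h_T ≈ 148.3961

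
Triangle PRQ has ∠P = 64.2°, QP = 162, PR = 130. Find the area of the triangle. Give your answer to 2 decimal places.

Area = ½·QP·PR·sin P ≈ 9480.4.

9480.36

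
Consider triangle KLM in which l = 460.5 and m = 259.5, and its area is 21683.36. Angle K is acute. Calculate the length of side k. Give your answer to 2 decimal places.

From area = ½·l·m·sin K, we get sin K = 2·area/(l·m) ≈ 0.36290.
Taking the acute solution, ∠K ≈ 21.28°.
Law of cosines then gives k ≈ 238.11.

238.11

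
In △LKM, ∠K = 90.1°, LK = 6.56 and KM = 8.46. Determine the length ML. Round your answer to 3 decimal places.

10.714

By the law of cosines, ML² = LK² + KM² − 2·LK·KM·cos K = 114.8, so ML ≈ 10.714.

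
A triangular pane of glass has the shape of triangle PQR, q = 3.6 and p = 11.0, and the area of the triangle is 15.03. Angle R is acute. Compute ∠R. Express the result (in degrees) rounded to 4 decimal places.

From area = ½·p·q·sin R, we get sin R = 2·area/(p·q) ≈ 0.75909.
Taking the acute solution, ∠R ≈ 49.38°.

∠R ≈ 49.3841°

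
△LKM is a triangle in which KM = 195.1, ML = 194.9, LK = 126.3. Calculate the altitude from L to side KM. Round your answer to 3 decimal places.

Semiperimeter s = (195.1 + 194.9 + 126.3)/2 = 258.15.
Heron's formula: area = √(258.15·63.05·63.25·131.85) ≈ 11651.
The altitude from L has length 2·area/KM ≈ 119.43.

119.432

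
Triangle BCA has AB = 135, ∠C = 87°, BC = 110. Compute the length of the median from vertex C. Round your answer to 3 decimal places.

m_C ≈ 71.001

Law of sines: sin A = BC·sin C/AB ≈ 0.81370.
Since AB ≥ BC, only the acute value applies: ∠A ≈ 54.46°.
Then ∠B = 180° − ∠C − ∠A ≈ 38.54°.
Law of sines gives CA = AB·sin B/sin C ≈ 84.231.
Median from C: ½√(2·BC² + 2·CA² − AB²) ≈ 71.001.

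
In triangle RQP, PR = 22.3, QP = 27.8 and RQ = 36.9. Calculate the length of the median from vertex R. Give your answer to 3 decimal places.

m_R ≈ 27.134

Median from R: ½√(2·PR² + 2·RQ² − QP²) ≈ 27.134.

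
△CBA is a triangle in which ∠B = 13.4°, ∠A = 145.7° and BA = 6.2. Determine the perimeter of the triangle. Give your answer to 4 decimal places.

The third angle is ∠C = 180° − ∠B − ∠A = 20.90°.
Law of sines: AC = BA·sin B/sin C ≈ 4.0277.
Law of sines: CB = BA·sin A/sin C ≈ 9.7939.
Semiperimeter s = (6.2+4.0277+9.7939)/2 = 10.011.
Perimeter = 6.2 + 4.0277 + 9.7939 = 20.022.

perimeter ≈ 20.0216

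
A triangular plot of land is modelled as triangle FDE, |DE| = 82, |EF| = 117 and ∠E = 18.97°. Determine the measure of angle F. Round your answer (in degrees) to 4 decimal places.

∠F ≈ 34.0442°

By the law of cosines, |FD|² = |DE|² + |EF|² − 2·|DE|·|EF|·cos E = 2267.1, so |FD| ≈ 47.614.
Law of cosines again: cos F = (|EF|² + |FD|² − |DE|²)/(2·|EF|·|FD|) ≈ 0.82861, so ∠F ≈ 34.04°.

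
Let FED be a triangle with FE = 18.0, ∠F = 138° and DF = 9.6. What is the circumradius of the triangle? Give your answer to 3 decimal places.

19.385

By the law of cosines, ED² = DF² + FE² − 2·DF·FE·cos F = 672.99, so ED ≈ 25.942.
Area = ½·DF·FE·sin F ≈ 57.813.
Circumradius = ED/(2 sin F) ≈ 19.385.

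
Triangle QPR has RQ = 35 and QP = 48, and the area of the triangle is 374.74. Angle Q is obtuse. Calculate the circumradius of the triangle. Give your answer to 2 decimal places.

90.61

From area = ½·RQ·QP·sin Q, we get sin Q = 2·area/(RQ·QP) ≈ 0.44612.
Taking the obtuse solution, ∠Q ≈ 153.51°.
Law of cosines then gives PR ≈ 80.846.
Circumradius = PR/(2 sin Q) ≈ 90.611.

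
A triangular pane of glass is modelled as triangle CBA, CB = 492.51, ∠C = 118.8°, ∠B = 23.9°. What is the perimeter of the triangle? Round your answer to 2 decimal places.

The third angle is ∠A = 180° − ∠C − ∠B = 37.30°.
Law of sines: BA = CB·sin C/sin A ≈ 712.21.
Law of sines: AC = CB·sin B/sin A ≈ 329.27.
Semiperimeter s = (712.21+329.27+492.51)/2 = 767.
Perimeter = 712.21 + 329.27 + 492.51 = 1534.

perimeter ≈ 1533.99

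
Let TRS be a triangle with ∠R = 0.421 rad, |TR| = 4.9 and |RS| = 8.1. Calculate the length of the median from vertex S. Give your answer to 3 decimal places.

m_S ≈ 5.949

By the law of cosines, |ST|² = |TR|² + |RS|² − 2·|TR|·|RS|·cos R = 17.171, so |ST| ≈ 4.1438.
Median from S: ½√(2·|RS|² + 2·|ST|² − |TR|²) ≈ 5.9488.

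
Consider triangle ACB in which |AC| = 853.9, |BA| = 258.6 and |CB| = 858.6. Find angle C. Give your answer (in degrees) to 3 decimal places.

By the law of cosines, cos C = (|AC|² + |CB|² − |BA|²) / (2·|AC|·|CB|) ≈ 0.95441, so ∠C ≈ 17.37°.

17.368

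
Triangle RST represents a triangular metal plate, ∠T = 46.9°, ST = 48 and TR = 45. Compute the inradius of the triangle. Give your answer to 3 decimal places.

r ≈ 12.122

By the law of cosines, RS² = ST² + TR² − 2·ST·TR·cos T = 1377.3, so RS ≈ 37.111.
Area = ½·ST·TR·sin T ≈ 788.58.
Semiperimeter s = (48+45+37.111)/2 = 65.056.
Inradius = area/s = 788.58/65.056 ≈ 12.122.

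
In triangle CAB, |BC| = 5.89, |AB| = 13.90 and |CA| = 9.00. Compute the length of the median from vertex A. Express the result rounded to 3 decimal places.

Median from A: ½√(2·|CA|² + 2·|AB|² − |BC|²) ≈ 11.333.

m_A ≈ 11.333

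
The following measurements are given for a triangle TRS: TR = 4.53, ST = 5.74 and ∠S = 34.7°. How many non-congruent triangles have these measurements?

ST·sin S = 5.74·sin(34.7°) ≈ 3.268.
Since ST sin S < TR < ST (3.268 < 4.53 < 5.74), two triangles exist.

2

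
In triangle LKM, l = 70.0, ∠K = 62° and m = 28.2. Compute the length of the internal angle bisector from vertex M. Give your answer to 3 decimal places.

By the law of cosines, k² = m² + l² − 2·m·l·cos K = 3841.8, so k ≈ 61.982.
Law of cosines again: cos M = (l² + k² − m²)/(2·l·k) ≈ 0.91576, so ∠M ≈ 23.69°.
The bisector from M has length 2·l·k·cos(∠M/2)/(l+k) ≈ 64.348.

t_M ≈ 64.348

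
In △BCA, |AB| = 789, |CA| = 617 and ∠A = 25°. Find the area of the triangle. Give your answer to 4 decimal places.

Area = ½·|CA|·|AB|·sin A ≈ 1.0287e+05.

area ≈ 102868.0319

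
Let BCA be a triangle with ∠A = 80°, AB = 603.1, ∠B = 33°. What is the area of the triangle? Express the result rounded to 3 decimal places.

105969.968

The third angle is ∠C = 180° − ∠A − ∠B = 67.00°.
Law of sines: CA = AB·sin B/sin C ≈ 356.84.
Law of sines: BC = AB·sin A/sin C ≈ 645.23.
Area = ½·AB·CA·sin A ≈ 1.0597e+05.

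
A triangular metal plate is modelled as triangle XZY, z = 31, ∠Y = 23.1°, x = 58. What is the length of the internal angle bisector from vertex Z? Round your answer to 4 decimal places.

40.3726

By the law of cosines, y² = x² + z² − 2·x·z·cos Y = 1017.3, so y ≈ 31.895.
Law of cosines again: cos Z = (y² + x² − z²)/(2·y·x) ≈ 0.92444, so ∠Z ≈ 22.42°.
The bisector from Z has length 2·y·x·cos(∠Z/2)/(y+x) ≈ 40.373.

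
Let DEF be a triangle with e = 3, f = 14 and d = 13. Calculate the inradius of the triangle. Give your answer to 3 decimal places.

Semiperimeter s = (13 + 3 + 14)/2 = 15.
Heron's formula: area = √(15·2·12·1) ≈ 18.974.
Inradius = area/s = 18.974/15 ≈ 1.2649.

1.265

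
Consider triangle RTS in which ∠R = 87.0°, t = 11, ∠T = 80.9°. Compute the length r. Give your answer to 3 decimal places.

The third angle is ∠S = 180° − ∠R − ∠T = 12.10°.
Law of sines: r = t·sin R/sin T ≈ 11.125.

11.125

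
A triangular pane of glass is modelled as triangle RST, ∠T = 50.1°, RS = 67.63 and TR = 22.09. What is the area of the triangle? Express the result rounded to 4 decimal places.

area ≈ 674.8333

Law of sines: sin S = TR·sin T/RS ≈ 0.25058.
Since RS ≥ TR, only the acute value applies: ∠S ≈ 14.51°.
Then ∠R = 180° − ∠T − ∠S ≈ 115.39°.
Law of sines gives ST = RS·sin R/sin T ≈ 79.642.
Area = ½·RS·TR·sin R ≈ 674.83.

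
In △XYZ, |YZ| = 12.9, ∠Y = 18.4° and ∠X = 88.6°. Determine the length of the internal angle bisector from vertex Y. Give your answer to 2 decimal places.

The third angle is ∠Z = 180° − ∠X − ∠Y = 73.00°.
Law of sines: |ZX| = |YZ|·sin Y/sin X ≈ 4.0731.
Law of sines: |XY| = |YZ|·sin Z/sin X ≈ 12.34.
The bisector from Y has length 2·|XY|·|YZ|·cos(∠Y/2)/(|XY|+|YZ|) ≈ 12.452.

12.45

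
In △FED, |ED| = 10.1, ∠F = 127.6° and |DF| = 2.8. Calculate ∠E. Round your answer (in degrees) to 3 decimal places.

∠E ≈ 12.688°

Law of sines: sin E = |DF|·sin F/|ED| ≈ 0.21964.
Since |ED| ≥ |DF|, only the acute value applies: ∠E ≈ 12.69°.
Then ∠D = 180° − ∠F − ∠E ≈ 39.71°.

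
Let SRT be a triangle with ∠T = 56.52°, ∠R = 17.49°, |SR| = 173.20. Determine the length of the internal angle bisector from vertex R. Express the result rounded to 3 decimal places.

The third angle is ∠S = 180° − ∠R − ∠T = 105.99°.
Law of sines: |RT| = |SR|·sin S/sin T ≈ 199.62.
Law of sines: |TS| = |SR|·sin R/sin T ≈ 62.408.
The bisector from R has length 2·|SR|·|RT|·cos(∠R/2)/(|SR|+|RT|) ≈ 183.32.

183.318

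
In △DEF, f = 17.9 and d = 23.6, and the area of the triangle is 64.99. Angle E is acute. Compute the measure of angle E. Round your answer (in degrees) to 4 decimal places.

From area = ½·f·d·sin E, we get sin E = 2·area/(f·d) ≈ 0.30769.
Taking the acute solution, ∠E ≈ 17.92°.

17.9200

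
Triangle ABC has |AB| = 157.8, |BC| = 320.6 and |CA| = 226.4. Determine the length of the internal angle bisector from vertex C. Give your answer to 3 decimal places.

t_C ≈ 257.960

By the law of cosines, cos C = (|BC|² + |CA|² − |AB|²) / (2·|BC|·|CA|) ≈ 0.88960, so ∠C ≈ 0.474 rad.
The bisector from C has length 2·|BC|·|CA|·cos(∠C/2)/(|BC|+|CA|) ≈ 257.96.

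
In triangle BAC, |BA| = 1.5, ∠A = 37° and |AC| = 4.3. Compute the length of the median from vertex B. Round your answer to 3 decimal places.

By the law of cosines, |CB|² = |BA|² + |AC|² − 2·|BA|·|AC|·cos A = 10.438, so |CB| ≈ 3.2307.
Median from B: ½√(2·|CB|² + 2·|BA|² − |AC|²) ≈ 1.312.

m_B ≈ 1.312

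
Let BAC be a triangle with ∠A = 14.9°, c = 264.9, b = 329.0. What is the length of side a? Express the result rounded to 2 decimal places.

99.85

By the law of cosines, a² = c² + b² − 2·c·b·cos A = 9969.6, so a ≈ 99.848.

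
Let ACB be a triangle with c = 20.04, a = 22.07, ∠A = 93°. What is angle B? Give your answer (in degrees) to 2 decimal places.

21.94

Law of sines: sin C = c·sin A/a ≈ 0.90678.
Since a ≥ c, only the acute value applies: ∠C ≈ 65.06°.
Then ∠B = 180° − ∠A − ∠C ≈ 21.94°.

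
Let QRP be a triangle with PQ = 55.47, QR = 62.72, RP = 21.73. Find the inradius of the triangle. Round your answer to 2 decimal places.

Semiperimeter s = (21.73 + 55.47 + 62.72)/2 = 69.96.
Heron's formula: area = √(69.96·48.23·14.49·7.24) ≈ 594.96.
Inradius = area/s = 594.96/69.96 ≈ 8.5043.

r ≈ 8.50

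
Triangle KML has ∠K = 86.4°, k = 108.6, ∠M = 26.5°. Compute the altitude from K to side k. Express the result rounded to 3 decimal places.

h_K ≈ 44.726

The third angle is ∠L = 180° − ∠K − ∠M = 67.10°.
Law of sines: m = k·sin M/sin K ≈ 48.553.
Law of sines: l = k·sin L/sin K ≈ 100.24.
Area = ½·k·m·sin L ≈ 2428.6.
The altitude from K has length 2·area/k ≈ 44.726.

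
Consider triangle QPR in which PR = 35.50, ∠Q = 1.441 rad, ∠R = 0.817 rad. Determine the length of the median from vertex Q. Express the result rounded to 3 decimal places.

The third angle is ∠P = π − ∠R − ∠Q = 0.884 rad.
Law of sines: RQ = PR·sin P/sin Q ≈ 27.675.
Law of sines: QP = PR·sin R/sin Q ≈ 26.102.
Median from Q: ½√(2·RQ² + 2·QP² − PR²) ≈ 20.213.

20.213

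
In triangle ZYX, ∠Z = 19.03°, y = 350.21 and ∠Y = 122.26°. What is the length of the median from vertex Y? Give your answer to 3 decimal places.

m_Y ≈ 109.519

The third angle is ∠X = 180° − ∠Z − ∠Y = 38.71°.
Law of sines: z = y·sin Z/sin Y ≈ 135.04.
Law of sines: x = y·sin X/sin Y ≈ 258.99.
Median from Y: ½√(2·x² + 2·z² − y²) ≈ 109.52.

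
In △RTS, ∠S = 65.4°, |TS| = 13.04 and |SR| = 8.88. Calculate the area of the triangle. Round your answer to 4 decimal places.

52.6426

Area = ½·|TS|·|SR|·sin S ≈ 52.643.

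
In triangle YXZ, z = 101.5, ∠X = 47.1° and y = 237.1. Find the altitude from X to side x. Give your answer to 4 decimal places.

By the law of cosines, x² = z² + y² − 2·z·y·cos X = 33755, so x ≈ 183.72.
Area = ½·z·y·sin X ≈ 8814.6.
The altitude from X has length 2·area/x ≈ 95.954.

h_X ≈ 95.9541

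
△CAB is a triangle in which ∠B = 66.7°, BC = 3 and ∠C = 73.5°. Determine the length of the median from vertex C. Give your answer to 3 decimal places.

The third angle is ∠A = 180° − ∠B − ∠C = 39.80°.
Law of sines: AB = BC·sin C/sin A ≈ 4.4937.
Law of sines: CA = BC·sin B/sin A ≈ 4.3045.
Median from C: ½√(2·BC² + 2·CA² − AB²) ≈ 2.9523.

m_C ≈ 2.952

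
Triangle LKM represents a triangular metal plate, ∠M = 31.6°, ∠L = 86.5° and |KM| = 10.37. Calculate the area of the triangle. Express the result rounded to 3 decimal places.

The third angle is ∠K = 180° − ∠M − ∠L = 61.90°.
Law of sines: |ML| = |KM|·sin K/sin L ≈ 9.1647.
Law of sines: |LK| = |KM|·sin M/sin L ≈ 5.4439.
Area = ½·|KM|·|ML|·sin M ≈ 24.899.

24.899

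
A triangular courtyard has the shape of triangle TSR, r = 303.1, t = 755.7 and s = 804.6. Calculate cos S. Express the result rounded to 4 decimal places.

cos S ≈ 0.0340

By the law of cosines, cos S = (r² + t² − s²) / (2·r·t) ≈ 0.03399, so ∠S ≈ 88.05°.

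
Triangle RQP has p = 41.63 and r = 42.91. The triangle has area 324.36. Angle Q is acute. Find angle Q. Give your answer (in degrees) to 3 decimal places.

From area = ½·p·r·sin Q, we get sin Q = 2·area/(p·r) ≈ 0.36316.
Taking the acute solution, ∠Q ≈ 21.29°.

21.294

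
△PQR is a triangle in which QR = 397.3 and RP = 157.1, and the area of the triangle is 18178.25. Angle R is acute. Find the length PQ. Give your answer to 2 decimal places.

From area = ½·QR·RP·sin R, we get sin R = 2·area/(QR·RP) ≈ 0.58249.
Taking the acute solution, ∠R ≈ 35.63°.
Law of cosines then gives PQ ≈ 284.71.

284.71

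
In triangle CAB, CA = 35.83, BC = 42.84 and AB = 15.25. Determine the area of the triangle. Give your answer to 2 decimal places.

Semiperimeter s = (15.25 + 42.84 + 35.83)/2 = 46.96.
Heron's formula: area = √(46.96·31.71·4.12·11.13) ≈ 261.31.

area ≈ 261.31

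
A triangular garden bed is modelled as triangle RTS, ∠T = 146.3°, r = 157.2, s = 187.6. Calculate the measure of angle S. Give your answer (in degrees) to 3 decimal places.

By the law of cosines, t² = s² + r² − 2·s·r·cos T = 1.0898e+05, so t ≈ 330.11.
Law of cosines again: cos S = (r² + t² − s²)/(2·r·t) ≈ 0.94899, so ∠S ≈ 18.38°.

∠S ≈ 18.380°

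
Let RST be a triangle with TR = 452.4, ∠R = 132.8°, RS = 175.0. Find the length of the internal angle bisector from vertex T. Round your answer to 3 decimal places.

t_T ≈ 507.321

By the law of cosines, ST² = TR² + RS² − 2·TR·RS·cos R = 3.4287e+05, so ST ≈ 585.55.
Law of cosines again: cos T = (ST² + TR² − RS²)/(2·ST·TR) ≈ 0.97566, so ∠T ≈ 12.67°.
The bisector from T has length 2·ST·TR·cos(∠T/2)/(ST+TR) ≈ 507.32.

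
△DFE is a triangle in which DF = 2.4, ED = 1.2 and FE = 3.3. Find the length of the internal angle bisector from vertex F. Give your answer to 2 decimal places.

t_F ≈ 2.75

By the law of cosines, cos F = (DF² + FE² − ED²) / (2·DF·FE) ≈ 0.96023, so ∠F ≈ 16.21°.
The bisector from F has length 2·DF·FE·cos(∠F/2)/(DF+FE) ≈ 2.7512.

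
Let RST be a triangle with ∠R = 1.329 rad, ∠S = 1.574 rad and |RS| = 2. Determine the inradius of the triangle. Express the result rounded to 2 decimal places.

The third angle is ∠T = π − ∠R − ∠S = 0.239 rad.
Law of sines: |ST| = |RS|·sin R/sin T ≈ 8.2164.
Law of sines: |TR| = |RS|·sin S/sin T ≈ 8.4625.
Area = ½·|RS|·|ST|·sin S ≈ 8.2163.
Semiperimeter s = (8.2164+8.4625+2)/2 = 9.3394.
Inradius = area/s = 8.2163/9.3394 ≈ 0.87975.

0.88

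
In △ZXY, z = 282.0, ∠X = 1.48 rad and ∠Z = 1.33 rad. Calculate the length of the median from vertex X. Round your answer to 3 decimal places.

152.721

The third angle is ∠Y = π − ∠Z − ∠X = 0.332 rad.
Law of sines: x = z·sin X/sin Z ≈ 289.18.
Law of sines: y = z·sin Y/sin Z ≈ 94.532.
Median from X: ½√(2·y² + 2·z² − x²) ≈ 152.72.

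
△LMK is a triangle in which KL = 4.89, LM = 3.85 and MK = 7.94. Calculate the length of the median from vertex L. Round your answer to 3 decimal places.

1.899

Median from L: ½√(2·KL² + 2·LM² − MK²) ≈ 1.8991.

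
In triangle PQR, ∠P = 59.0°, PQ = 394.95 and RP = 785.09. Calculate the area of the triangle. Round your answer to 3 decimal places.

132891.488

Area = ½·RP·PQ·sin P ≈ 1.3289e+05.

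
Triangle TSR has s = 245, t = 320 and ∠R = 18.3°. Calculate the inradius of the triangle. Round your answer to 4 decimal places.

36.1257

By the law of cosines, r² = t² + s² − 2·t·s·cos R = 13555, so r ≈ 116.43.
Area = ½·t·s·sin R ≈ 12309.
Semiperimeter p = (320+245+116.43)/2 = 340.71.
Inradius = area/p = 12309/340.71 ≈ 36.126.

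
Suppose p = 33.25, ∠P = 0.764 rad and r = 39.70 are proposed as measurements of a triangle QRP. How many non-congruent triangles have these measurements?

r·sin P = 39.70·sin(0.764 rad) ≈ 27.47.
Since r sin P < p < r (27.47 < 33.25 < 39.70), two triangles exist.

2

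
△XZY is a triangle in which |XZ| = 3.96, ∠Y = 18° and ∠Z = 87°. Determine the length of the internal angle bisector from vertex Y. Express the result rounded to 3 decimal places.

12.429

The third angle is ∠X = 180° − ∠Z − ∠Y = 75.00°.
Law of sines: |ZY| = |XZ|·sin X/sin Y ≈ 12.378.
Law of sines: |YX| = |XZ|·sin Z/sin Y ≈ 12.797.
The bisector from Y has length 2·|ZY|·|YX|·cos(∠Y/2)/(|ZY|+|YX|) ≈ 12.429.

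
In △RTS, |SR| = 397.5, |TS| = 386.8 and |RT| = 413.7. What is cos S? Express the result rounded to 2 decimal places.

By the law of cosines, cos S = (|TS|² + |SR|² − |RT|²) / (2·|TS|·|SR|) ≈ 0.44381, so ∠S ≈ 63.65°.

cos S ≈ 0.44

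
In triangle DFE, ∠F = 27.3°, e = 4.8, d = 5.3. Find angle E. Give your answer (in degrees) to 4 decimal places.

∠E ≈ 64.8281°

By the law of cosines, f² = e² + d² − 2·e·d·cos F = 5.9172, so f ≈ 2.4325.
Law of cosines again: cos E = (d² + f² − e²)/(2·d·f) ≈ 0.42534, so ∠E ≈ 64.83°.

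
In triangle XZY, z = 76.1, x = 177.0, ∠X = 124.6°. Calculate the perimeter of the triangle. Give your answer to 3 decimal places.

perimeter ≈ 375.432

Law of sines: sin Z = z·sin X/x ≈ 0.35390.
Since x ≥ z, only the acute value applies: ∠Z ≈ 20.73°.
Then ∠Y = 180° − ∠X − ∠Z ≈ 34.67°.
Law of sines gives y = x·sin Y/sin X ≈ 122.33.
Semiperimeter s = (177+76.1+122.33)/2 = 187.72.
Perimeter = 177 + 76.1 + 122.33 = 375.43.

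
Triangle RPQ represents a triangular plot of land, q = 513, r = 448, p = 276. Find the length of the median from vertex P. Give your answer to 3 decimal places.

m_P ≈ 461.403

Median from P: ½√(2·q² + 2·r² − p²) ≈ 461.4.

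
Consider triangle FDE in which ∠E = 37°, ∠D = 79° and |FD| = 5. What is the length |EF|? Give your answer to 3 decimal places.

8.156

The third angle is ∠F = 180° − ∠D − ∠E = 64.00°.
Law of sines: |EF| = |FD|·sin D/sin E ≈ 8.1556.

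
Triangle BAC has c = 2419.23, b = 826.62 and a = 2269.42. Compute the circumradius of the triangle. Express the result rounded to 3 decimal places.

1209.631

By the law of cosines, cos B = (a² + c² − b²) / (2·a·c) ≈ 0.93982, so ∠B ≈ 19.98°.
Circumradius = b/(2 sin B) ≈ 1209.6.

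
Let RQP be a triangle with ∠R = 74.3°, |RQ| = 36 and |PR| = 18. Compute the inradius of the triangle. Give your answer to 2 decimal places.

By the law of cosines, |QP|² = |PR|² + |RQ|² − 2·|PR|·|RQ|·cos R = 1269.3, so |QP| ≈ 35.627.
Area = ½·|PR|·|RQ|·sin R ≈ 311.91.
Semiperimeter s = (35.627+18+36)/2 = 44.814.
Inradius = area/s = 311.91/44.814 ≈ 6.9602.

6.96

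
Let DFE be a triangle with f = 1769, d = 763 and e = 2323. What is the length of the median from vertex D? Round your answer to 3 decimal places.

2029.114

Median from D: ½√(2·f² + 2·e² − d²) ≈ 2029.1.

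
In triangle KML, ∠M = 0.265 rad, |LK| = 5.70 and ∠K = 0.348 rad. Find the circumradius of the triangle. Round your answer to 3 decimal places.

The third angle is ∠L = π − ∠K − ∠M = 2.529 rad.
Law of sines: |ML| = |LK|·sin K/sin M ≈ 7.4217.
Law of sines: |KM| = |LK|·sin L/sin M ≈ 12.521.
Circumradius = |LK|/(2 sin M) ≈ 10.882.

R ≈ 10.882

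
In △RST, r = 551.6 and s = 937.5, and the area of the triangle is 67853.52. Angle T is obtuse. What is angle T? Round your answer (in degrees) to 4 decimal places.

From area = ½·r·s·sin T, we get sin T = 2·area/(r·s) ≈ 0.26243.
Taking the obtuse solution, ∠T ≈ 164.79°.

164.7859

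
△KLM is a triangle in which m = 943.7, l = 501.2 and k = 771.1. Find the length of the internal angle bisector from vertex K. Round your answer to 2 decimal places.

581.61

By the law of cosines, cos K = (l² + m² − k²) / (2·l·m) ≈ 0.57843, so ∠K ≈ 54.66°.
The bisector from K has length 2·l·m·cos(∠K/2)/(l+m) ≈ 581.61.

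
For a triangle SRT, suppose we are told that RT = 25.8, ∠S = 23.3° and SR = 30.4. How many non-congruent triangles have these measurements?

SR·sin S = 30.4·sin(23.3°) ≈ 12.02.
Since SR sin S < RT < SR (12.02 < 25.8 < 30.4), two triangles exist.

2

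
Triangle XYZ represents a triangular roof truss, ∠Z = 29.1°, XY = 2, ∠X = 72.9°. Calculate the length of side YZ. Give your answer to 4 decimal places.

3.9306

The third angle is ∠Y = 180° − ∠Z − ∠X = 78.00°.
Law of sines: YZ = XY·sin X/sin Z ≈ 3.9306.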